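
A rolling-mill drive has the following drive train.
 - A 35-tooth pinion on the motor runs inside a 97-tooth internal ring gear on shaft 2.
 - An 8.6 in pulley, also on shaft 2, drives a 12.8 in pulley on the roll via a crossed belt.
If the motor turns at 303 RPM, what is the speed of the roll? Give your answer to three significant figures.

73.5 RPM

the motor → shaft 2 (internal gear, 97/35): 303 ÷ 2.7714 = 109.33 RPM
shaft 2 → the roll (belt, 12.8/8.6): 109.33 ÷ 1.4884 = 73.456 RPM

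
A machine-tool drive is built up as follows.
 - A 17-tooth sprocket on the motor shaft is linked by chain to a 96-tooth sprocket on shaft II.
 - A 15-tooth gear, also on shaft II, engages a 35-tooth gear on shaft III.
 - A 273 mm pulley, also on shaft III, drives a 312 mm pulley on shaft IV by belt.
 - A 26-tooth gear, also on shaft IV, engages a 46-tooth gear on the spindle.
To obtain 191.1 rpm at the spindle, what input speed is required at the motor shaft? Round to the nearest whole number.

Overall ratio R = 5.6471 × 2.3333 × 1.1429 × 1.7692 = 26.643.
Required input speed = output speed × R = 191.1 × 26.643 = 5091.4 rpm.

5091 rpm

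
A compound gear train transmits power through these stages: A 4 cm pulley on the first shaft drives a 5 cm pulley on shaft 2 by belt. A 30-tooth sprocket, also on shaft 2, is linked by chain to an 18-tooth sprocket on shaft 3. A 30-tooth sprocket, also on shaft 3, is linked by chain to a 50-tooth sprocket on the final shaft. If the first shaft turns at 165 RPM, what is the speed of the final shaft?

132 RPM

Belt: ratio = 5/4 = 1.25, so shaft 2 turns at 165 / 1.25 = 132 RPM.
Chain: ratio = 18/30 = 0.6, so shaft 3 turns at 132 / 0.6 = 220 RPM.
Chain: ratio = 50/30 = 1.6667, so the final shaft turns at 220 / 1.6667 = 132 RPM.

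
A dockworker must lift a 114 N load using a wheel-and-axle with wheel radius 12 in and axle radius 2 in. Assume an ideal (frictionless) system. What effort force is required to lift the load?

19 N

Wheel-and-axle MA = R/r = 12/2 = 6.
Effort = load / MA = 114 / 6 = 19 N.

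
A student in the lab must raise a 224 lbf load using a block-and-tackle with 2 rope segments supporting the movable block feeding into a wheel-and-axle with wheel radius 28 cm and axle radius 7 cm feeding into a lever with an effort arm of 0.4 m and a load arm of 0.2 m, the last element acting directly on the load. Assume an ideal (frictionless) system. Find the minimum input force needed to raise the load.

14 lbf

Block-and-tackle MA = number of supporting rope parts = 2.
Wheel-and-axle MA = R/r = 28/7 = 4.
Lever MA = effort arm / load arm = 0.4/0.2 = 2.
Combined ideal MA = 2 × 4 × 2 = 16.
Effort = load / MA = 224 / 16 = 14 lbf.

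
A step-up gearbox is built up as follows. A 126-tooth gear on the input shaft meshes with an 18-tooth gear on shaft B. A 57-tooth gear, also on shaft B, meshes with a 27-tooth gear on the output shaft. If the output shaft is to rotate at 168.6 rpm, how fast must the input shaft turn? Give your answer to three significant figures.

11.4 rpm

Overall ratio R = 0.14286 × 0.47368 = 0.067669.
Required input speed = output speed × R = 168.6 × 0.067669 = 11.409 rpm.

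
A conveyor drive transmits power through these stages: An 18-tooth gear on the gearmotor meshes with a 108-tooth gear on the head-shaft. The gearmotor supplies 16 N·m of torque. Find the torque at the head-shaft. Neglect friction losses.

96 N·m

Gear mesh: ratio = 108/18 = 6; torque at the head-shaft = 16 × 6 = 96 N·m.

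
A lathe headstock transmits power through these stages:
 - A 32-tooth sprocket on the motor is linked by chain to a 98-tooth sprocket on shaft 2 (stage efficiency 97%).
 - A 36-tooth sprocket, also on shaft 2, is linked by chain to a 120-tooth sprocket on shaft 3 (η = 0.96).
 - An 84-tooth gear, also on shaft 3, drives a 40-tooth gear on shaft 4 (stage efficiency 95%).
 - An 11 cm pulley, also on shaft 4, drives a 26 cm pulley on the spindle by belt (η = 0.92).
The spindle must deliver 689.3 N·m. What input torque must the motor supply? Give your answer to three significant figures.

73.7 N·m

Overall ratio R = 3.0625 × 3.3333 × 0.47619 × 2.3636 = 11.49; overall efficiency η = 0.97 × 0.96 × 0.95 × 0.92 = 0.8139.
Input torque = output torque / (R × η) = 689.3 / (11.49 × 0.8139) = 73.712 N·m.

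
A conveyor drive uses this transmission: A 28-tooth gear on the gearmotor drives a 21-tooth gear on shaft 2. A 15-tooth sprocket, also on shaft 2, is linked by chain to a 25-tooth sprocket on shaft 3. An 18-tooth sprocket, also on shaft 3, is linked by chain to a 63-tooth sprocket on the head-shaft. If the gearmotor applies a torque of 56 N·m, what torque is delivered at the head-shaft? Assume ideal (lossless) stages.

After the gear mesh (21/28): 56 × 0.75 = 42 N·m
After the chain (25/15): 42 × 1.6667 = 70 N·m
After the chain (63/18): 70 × 3.5 = 245 N·m

245 N·m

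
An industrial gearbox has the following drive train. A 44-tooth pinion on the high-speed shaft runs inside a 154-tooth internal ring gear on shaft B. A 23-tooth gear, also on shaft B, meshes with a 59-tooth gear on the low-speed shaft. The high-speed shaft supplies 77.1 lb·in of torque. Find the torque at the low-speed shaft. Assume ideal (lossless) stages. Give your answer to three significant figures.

692 lb·in

internal gear 154/44 = 3.5 → τ = 77.1·3.5 = 269.85 lb·in
gear mesh 59/23 = 2.5652 → τ = 269.85·2.5652 = 692.22 lb·in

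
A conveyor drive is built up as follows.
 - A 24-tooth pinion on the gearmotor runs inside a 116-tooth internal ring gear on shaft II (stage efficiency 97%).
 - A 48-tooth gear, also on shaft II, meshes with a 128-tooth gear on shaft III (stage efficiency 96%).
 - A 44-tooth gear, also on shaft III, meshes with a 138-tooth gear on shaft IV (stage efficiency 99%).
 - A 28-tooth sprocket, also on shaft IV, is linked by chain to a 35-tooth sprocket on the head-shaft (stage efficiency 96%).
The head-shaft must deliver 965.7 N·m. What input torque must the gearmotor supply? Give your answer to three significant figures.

Overall ratio R = 4.8333 × 2.6667 × 3.1364 × 1.25 = 50.53; overall efficiency η = 0.97 × 0.96 × 0.99 × 0.96 = 0.8850.
Input torque = output torque / (R × η) = 965.7 / (50.53 × 0.8850) = 21.594 N·m.

21.6 N·m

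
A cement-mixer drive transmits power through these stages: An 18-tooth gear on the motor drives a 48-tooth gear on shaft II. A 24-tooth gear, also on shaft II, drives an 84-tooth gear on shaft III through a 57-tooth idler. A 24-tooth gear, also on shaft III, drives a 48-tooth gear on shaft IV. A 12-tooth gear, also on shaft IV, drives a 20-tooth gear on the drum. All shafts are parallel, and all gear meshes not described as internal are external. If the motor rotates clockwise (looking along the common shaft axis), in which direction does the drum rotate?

counterclockwise

the motor → shaft II: external mesh, 1 reversal → CCW.
shaft II → shaft III: driver → idler → driven is 2 external meshes, 2 reversals → CCW.
shaft III → shaft IV: external mesh, 1 reversal → CW.
shaft IV → the drum: external mesh, 1 reversal → CCW.
5 reversals in total — an odd number — so the drum turns opposite to the motor.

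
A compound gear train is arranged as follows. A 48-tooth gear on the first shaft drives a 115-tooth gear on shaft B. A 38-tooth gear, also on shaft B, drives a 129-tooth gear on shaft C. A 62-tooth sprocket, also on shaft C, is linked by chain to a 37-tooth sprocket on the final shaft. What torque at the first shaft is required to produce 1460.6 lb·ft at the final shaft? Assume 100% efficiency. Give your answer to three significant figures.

Overall ratio R = 2.3958 × 3.3947 × 0.59677 = 4.8537.
Input torque = output torque / R = 1460.6 / 4.8537 = 300.93 lb·ft.

301 lb·ft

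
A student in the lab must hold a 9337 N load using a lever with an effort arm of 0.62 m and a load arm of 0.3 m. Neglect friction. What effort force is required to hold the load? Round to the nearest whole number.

Lever MA = effort arm / load arm = 0.62/0.3 = 2.0667.
Effort = load / MA = 9337 / 2.0667 = 4517.9 N.

4518 N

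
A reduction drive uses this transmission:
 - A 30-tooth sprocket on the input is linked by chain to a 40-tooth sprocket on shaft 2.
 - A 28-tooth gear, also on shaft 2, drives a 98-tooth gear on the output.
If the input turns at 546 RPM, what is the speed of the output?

the input → shaft 2 (chain, 40/30): 546 ÷ 1.3333 = 409.5 RPM
shaft 2 → the output (gear mesh, 98/28): 409.5 ÷ 3.5 = 117 RPM

117 RPM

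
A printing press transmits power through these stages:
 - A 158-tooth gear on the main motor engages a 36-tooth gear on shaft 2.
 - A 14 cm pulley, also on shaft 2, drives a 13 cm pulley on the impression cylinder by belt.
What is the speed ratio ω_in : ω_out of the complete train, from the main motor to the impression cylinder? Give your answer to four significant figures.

Each stage contributes driven/driver: gear mesh 36/158 = 0.22785, belt 13/14 = 0.92857.
Overall: 0.22785 × 0.92857 = 0.21157.

0.2116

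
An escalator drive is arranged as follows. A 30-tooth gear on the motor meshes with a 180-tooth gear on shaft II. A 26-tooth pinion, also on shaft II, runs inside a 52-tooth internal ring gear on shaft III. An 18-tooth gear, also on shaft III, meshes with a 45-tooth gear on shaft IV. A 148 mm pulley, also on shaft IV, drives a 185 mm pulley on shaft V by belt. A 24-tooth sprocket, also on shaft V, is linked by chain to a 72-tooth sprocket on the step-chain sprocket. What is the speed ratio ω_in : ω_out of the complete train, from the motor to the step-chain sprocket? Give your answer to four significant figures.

112.5

Each stage contributes driven/driver: gear mesh 180/30 = 6, internal gear 52/26 = 2, gear mesh 45/18 = 2.5, belt 185/148 = 1.25, chain 72/24 = 3.
Overall: 6 × 2 × 2.5 × 1.25 × 3 = 112.5.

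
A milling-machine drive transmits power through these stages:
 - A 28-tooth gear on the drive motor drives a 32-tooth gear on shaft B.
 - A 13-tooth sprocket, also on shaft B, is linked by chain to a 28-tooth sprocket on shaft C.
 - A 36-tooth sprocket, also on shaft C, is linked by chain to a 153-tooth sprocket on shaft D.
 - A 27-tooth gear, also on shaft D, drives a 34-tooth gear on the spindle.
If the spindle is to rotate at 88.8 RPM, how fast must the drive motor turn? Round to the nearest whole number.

1170 RPM

Overall ratio R = 1.1429 × 2.1538 × 4.25 × 1.2593 = 13.174.
Required input speed = output speed × R = 88.8 × 13.174 = 1169.8 RPM.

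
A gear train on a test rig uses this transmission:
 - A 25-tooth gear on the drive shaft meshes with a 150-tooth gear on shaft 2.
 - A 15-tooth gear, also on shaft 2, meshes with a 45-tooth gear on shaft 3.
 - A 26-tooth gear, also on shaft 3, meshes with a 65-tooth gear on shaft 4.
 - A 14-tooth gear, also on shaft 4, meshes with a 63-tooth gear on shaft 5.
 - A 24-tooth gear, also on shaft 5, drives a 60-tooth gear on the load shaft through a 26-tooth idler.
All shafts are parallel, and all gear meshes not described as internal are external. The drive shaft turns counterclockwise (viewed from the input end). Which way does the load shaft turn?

the drive shaft → shaft 2: external mesh, 1 reversal → CW.
shaft 2 → shaft 3: external mesh, 1 reversal → CCW.
shaft 3 → shaft 4: external mesh, 1 reversal → CW.
shaft 4 → shaft 5: external mesh, 1 reversal → CCW.
shaft 5 → the load shaft: driver → idler → driven is 2 external meshes, 2 reversals → CCW.
6 reversals in total — an even number — so the load shaft turns the same way as the drive shaft.

counterclockwise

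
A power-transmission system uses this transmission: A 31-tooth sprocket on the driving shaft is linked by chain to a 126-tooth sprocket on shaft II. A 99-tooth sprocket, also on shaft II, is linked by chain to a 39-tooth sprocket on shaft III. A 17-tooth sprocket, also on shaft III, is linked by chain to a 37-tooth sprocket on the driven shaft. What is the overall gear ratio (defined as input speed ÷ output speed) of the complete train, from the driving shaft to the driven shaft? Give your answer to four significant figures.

Each stage contributes driven/driver: chain 126/31 = 4.0645, chain 39/99 = 0.39394, chain 37/17 = 2.1765.
Overall: 4.0645 × 0.39394 × 2.1765 = 3.4849.

3.485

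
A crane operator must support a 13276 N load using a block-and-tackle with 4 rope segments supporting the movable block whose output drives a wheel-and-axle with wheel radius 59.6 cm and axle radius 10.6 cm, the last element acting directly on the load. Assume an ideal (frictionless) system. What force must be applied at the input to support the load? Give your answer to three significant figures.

590 N

Block-and-tackle MA = number of supporting rope parts = 4.
Wheel-and-axle MA = R/r = 59.6/10.6 = 5.6226.
Combined ideal MA = 4 × 5.6226 = 22.491.
Effort = load / MA = 13276 / 22.491 = 590.29 N.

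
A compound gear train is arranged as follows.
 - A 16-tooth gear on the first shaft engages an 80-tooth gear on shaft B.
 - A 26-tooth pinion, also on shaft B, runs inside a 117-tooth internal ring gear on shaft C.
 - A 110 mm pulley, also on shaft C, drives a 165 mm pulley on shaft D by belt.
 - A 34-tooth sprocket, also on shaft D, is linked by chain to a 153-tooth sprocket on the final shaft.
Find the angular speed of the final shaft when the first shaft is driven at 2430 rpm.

16 rpm

Gear mesh: ratio = 80/16 = 5, so shaft B turns at 2430 / 5 = 486 rpm.
Internal gear: ratio = 117/26 = 4.5, so shaft C turns at 486 / 4.5 = 108 rpm.
Belt: ratio = 165/110 = 1.5, so shaft D turns at 108 / 1.5 = 72 rpm.
Chain: ratio = 153/34 = 4.5, so the final shaft turns at 72 / 4.5 = 16 rpm.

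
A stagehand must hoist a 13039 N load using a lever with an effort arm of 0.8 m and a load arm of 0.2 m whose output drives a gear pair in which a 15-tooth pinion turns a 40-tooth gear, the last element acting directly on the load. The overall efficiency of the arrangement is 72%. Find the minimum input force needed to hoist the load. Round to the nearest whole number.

Lever MA = effort arm / load arm = 0.8/0.2 = 4.
Gear pair MA = 40/15 = 2.6667.
Combined ideal MA = 4 × 2.6667 = 10.667.
Actual MA = 10.667 × 0.72 = 7.68.
Effort = load / actual MA = 13039 / 7.68 = 1697.8 N.

1698 N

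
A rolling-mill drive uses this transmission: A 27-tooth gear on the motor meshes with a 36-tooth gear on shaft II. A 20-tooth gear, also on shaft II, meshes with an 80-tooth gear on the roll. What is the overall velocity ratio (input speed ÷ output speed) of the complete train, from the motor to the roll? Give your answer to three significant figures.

Each stage contributes driven/driver: gear mesh 36/27 = 1.3333, gear mesh 80/20 = 4.
Overall: 1.3333 × 4 = 5.3333.

5.33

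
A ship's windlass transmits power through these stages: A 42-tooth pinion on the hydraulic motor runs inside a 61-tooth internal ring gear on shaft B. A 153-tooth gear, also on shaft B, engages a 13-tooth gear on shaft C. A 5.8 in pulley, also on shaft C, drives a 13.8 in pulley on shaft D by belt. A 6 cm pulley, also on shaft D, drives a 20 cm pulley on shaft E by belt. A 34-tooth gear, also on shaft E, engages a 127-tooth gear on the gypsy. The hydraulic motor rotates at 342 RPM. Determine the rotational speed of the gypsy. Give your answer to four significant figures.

internal gear 61/42 = 1.4524 → 342/1.4524 = 235.48 RPM
gear mesh 13/153 = 0.084967 → 235.48/0.084967 = 2771.4 RPM
belt 13.8/5.8 = 2.3793 → 2771.4/2.3793 = 1164.8 RPM
belt 20/6 = 3.3333 → 1164.8/3.3333 = 349.43 RPM
gear mesh 127/34 = 3.7353 → 349.43/3.7353 = 93.549 RPM

93.55 RPM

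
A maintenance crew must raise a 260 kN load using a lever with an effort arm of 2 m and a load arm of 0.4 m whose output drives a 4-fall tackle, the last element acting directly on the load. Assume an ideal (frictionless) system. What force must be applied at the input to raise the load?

Lever MA = effort arm / load arm = 2/0.4 = 5.
Block-and-tackle MA = number of supporting rope parts = 4.
Combined ideal MA = 5 × 4 = 20.
Effort = load / MA = 260 / 20 = 13 kN.

13 kN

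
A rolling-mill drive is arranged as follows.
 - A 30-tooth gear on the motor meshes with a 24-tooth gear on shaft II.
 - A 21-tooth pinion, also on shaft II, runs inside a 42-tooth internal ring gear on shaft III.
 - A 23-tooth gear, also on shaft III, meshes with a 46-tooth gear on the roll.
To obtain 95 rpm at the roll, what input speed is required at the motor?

Overall ratio R = 0.8 × 2 × 2 = 3.2.
Required input speed = output speed × R = 95 × 3.2 = 304 rpm.

304 rpm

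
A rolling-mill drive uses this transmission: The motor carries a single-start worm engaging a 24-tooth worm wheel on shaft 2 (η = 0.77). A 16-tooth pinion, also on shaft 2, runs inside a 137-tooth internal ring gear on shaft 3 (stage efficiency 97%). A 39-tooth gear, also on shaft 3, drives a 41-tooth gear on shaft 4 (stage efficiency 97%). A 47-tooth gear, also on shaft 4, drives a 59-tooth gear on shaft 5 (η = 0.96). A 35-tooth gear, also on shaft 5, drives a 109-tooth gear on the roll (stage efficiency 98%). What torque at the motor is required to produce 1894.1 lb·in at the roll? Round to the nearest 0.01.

Overall ratio R = 24 × 8.5625 × 1.0513 × 1.2553 × 3.1143 = 844.59; overall efficiency η = 0.77 × 0.97 × 0.97 × 0.96 × 0.98 = 0.6816.
Input torque = output torque / (R × η) = 1894.1 / (844.59 × 0.6816) = 3.2902 lb·in.

3.29 lb·in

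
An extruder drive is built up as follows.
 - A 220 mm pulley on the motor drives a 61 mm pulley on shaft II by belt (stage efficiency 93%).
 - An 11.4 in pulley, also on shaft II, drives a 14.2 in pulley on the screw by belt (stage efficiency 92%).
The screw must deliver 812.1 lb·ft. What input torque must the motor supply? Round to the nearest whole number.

Overall ratio R = 0.27727 × 1.2456 = 0.34537; overall efficiency η = 0.93 × 0.92 = 0.8556.
Input torque = output torque / (R × η) = 812.1 / (0.34537 × 0.8556) = 2748.2 lb·ft.

2748 lb·ft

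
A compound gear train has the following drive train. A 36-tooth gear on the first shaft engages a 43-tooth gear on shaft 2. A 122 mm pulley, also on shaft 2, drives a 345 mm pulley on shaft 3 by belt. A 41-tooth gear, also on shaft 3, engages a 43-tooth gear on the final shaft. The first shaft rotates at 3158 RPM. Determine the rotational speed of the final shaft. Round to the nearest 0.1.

gear mesh 43/36 = 1.1944 → 3158/1.1944 = 2643.9 RPM
belt 345/122 = 2.8279 → 2643.9/2.8279 = 934.95 RPM
gear mesh 43/41 = 1.0488 → 934.95/1.0488 = 891.46 RPM

891.5 RPM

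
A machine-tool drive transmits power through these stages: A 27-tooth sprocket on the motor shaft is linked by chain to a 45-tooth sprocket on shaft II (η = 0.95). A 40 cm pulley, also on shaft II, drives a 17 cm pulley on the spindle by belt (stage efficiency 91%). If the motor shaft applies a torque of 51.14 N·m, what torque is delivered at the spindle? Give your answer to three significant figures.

chain 45/27 = 1.6667 → τ = 51.14·1.6667·0.95 = 80.972 N·m
belt 17/40 = 0.425 → τ = 80.972·0.425·0.91 = 31.316 N·m

31.3 N·m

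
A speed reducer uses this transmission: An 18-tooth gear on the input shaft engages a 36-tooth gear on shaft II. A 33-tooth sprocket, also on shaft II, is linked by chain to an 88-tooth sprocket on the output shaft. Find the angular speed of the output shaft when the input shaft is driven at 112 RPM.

21 RPM

Gear mesh: ratio = 36/18 = 2, so shaft II turns at 112 / 2 = 56 RPM.
Chain: ratio = 88/33 = 2.6667, so the output shaft turns at 56 / 2.6667 = 21 RPM.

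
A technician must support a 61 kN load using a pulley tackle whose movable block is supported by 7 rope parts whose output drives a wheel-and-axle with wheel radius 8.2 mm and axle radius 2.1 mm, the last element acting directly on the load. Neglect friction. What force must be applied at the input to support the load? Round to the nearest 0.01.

2.23 kN

Block-and-tackle MA = number of supporting rope parts = 7.
Wheel-and-axle MA = R/r = 8.2/2.1 = 3.9048.
Combined ideal MA = 7 × 3.9048 = 27.333.
Effort = load / MA = 61 / 27.333 = 2.2317 kN.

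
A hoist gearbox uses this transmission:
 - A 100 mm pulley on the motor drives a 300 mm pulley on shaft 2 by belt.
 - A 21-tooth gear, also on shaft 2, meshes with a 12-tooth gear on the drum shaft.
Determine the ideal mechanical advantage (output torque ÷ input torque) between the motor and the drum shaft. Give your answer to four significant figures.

Each stage contributes driven/driver: belt 300/100 = 3, gear mesh 12/21 = 0.57143.
Overall: 3 × 0.57143 = 1.7143.

1.714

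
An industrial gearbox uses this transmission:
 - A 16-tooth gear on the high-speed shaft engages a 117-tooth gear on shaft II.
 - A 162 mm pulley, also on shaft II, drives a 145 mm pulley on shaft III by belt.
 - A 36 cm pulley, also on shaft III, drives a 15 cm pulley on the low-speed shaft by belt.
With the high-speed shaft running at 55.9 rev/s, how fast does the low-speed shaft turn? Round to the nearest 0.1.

20.5 rev/s

the high-speed shaft → shaft II (gear mesh, 117/16): 55.9 ÷ 7.3125 = 7.6444 rev/s
shaft II → shaft III (belt, 145/162): 7.6444 ÷ 0.89506 = 8.5407 rev/s
shaft III → the low-speed shaft (belt, 15/36): 8.5407 ÷ 0.41667 = 20.498 rev/s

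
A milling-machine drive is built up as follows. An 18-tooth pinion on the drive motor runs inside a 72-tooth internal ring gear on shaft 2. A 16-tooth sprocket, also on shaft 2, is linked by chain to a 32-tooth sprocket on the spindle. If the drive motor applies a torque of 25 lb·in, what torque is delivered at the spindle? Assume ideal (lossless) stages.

After the internal gear (72/18): 25 × 4 = 100 lb·in
After the chain (32/16): 100 × 2 = 200 lb·in

200 lb·in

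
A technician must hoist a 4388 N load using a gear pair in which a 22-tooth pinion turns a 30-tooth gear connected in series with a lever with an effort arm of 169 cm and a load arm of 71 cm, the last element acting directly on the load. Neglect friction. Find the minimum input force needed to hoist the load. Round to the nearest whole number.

Gear pair MA = 30/22 = 1.3636.
Lever MA = effort arm / load arm = 169/71 = 2.3803.
Combined ideal MA = 1.3636 × 2.3803 = 3.2458.
Effort = load / MA = 4388 / 3.2458 = 1351.9 N.

1352 N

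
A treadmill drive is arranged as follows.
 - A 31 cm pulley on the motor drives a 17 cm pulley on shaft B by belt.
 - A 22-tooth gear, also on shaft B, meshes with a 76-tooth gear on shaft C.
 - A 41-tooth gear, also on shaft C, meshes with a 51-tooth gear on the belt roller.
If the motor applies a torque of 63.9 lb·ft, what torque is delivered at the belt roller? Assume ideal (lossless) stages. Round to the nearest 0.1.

150.6 lb·ft

Belt: ratio = 17/31 = 0.54839; torque at shaft B = 63.9 × 0.54839 = 35.042 lb·ft.
Gear mesh: ratio = 76/22 = 3.4545; torque at shaft C = 35.042 × 3.4545 = 121.05 lb·ft.
Gear mesh: ratio = 51/41 = 1.2439; torque at the belt roller = 121.05 × 1.2439 = 150.58 lb·ft.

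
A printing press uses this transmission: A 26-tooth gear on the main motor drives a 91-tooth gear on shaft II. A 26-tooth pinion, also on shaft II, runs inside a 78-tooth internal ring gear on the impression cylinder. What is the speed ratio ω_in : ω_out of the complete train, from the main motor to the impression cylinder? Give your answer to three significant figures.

Each stage contributes driven/driver: gear mesh 91/26 = 3.5, internal gear 78/26 = 3.
Overall: 3.5 × 3 = 10.5.

10.5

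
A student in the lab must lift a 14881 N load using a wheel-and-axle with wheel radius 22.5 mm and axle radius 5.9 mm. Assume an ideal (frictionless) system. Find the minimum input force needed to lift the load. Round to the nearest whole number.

Wheel-and-axle MA = R/r = 22.5/5.9 = 3.8136.
Effort = load / MA = 14881 / 3.8136 = 3902.1 N.

3902 N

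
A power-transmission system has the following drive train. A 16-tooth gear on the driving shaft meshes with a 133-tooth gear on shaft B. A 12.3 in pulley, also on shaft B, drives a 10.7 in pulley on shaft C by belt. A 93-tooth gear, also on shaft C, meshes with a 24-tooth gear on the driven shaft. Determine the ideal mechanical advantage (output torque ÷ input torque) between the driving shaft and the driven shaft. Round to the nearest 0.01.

1.87

Each stage contributes driven/driver: gear mesh 133/16 = 8.3125, belt 10.7/12.3 = 0.86992, gear mesh 24/93 = 0.25806.
Overall: 8.3125 × 0.86992 × 0.25806 = 1.8661.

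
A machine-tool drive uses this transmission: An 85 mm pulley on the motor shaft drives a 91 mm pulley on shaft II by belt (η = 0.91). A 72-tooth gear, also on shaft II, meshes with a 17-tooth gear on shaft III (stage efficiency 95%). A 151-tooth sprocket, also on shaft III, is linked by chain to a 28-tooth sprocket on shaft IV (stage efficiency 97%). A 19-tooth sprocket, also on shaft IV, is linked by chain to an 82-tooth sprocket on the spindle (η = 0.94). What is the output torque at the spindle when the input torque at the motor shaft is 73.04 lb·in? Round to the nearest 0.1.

Belt: ratio = 91/85 = 1.0706; torque at shaft II = 73.04 × 1.0706 × 0.91 = 71.158 lb·in.
Gear mesh: ratio = 17/72 = 0.23611; torque at shaft III = 71.158 × 0.23611 × 0.95 = 15.961 lb·in.
Chain: ratio = 28/151 = 0.18543; torque at shaft IV = 15.961 × 0.18543 × 0.97 = 2.8709 lb·in.
Chain: ratio = 82/19 = 4.3158; torque at the spindle = 2.8709 × 4.3158 × 0.94 = 11.647 lb·in.

11.6 lb·in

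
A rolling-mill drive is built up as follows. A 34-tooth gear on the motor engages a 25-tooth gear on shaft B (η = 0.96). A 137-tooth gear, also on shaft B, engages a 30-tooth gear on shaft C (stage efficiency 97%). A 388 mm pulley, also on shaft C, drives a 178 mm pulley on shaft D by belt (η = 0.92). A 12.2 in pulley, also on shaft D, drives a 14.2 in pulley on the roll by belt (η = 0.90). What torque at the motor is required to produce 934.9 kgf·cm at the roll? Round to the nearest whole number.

Overall ratio R = 0.73529 × 0.21898 × 0.45876 × 1.1639 = 0.085976; overall efficiency η = 0.96 × 0.97 × 0.92 × 0.90 = 0.7710.
Input torque = output torque / (R × η) = 934.9 / (0.085976 × 0.7710) = 14103 kgf·cm.

14103 kgf·cm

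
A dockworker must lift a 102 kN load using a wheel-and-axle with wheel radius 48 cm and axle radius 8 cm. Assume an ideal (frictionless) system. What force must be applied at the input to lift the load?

17 kN

Wheel-and-axle MA = R/r = 48/8 = 6.
Effort = load / MA = 102 / 6 = 17 kN.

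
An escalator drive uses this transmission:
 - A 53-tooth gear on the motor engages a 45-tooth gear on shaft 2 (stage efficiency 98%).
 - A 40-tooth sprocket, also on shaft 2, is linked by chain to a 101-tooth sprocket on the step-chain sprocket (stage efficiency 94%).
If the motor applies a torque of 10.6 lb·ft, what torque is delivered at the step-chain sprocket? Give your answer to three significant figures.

Gear mesh: ratio = 45/53 = 0.84906; torque at shaft 2 = 10.6 × 0.84906 × 0.98 = 8.82 lb·ft.
Chain: ratio = 101/40 = 2.525; torque at the step-chain sprocket = 8.82 × 2.525 × 0.94 = 20.934 lb·ft.

20.9 lb·ft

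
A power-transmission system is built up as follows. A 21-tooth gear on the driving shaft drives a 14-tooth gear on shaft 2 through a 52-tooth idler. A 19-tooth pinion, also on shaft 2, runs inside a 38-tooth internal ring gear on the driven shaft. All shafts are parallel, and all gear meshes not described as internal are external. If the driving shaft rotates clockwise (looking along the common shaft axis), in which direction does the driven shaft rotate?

clockwise

the driving shaft → shaft 2: driver → idler → driven is 2 external meshes, 2 reversals → CW.
shaft 2 → the driven shaft: internal mesh, same direction → CW.
2 reversals in total — an even number — so the driven shaft turns the same way as the driving shaft.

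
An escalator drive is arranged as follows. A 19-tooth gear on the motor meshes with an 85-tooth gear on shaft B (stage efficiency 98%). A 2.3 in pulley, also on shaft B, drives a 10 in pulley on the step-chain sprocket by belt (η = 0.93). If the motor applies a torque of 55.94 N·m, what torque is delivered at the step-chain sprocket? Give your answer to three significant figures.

After the gear mesh (85/19): 55.94 × 4.4737 × 0.98 = 245.25 N·m
After the belt (10/2.3): 245.25 × 4.3478 × 0.93 = 991.67 N·m

992 N·m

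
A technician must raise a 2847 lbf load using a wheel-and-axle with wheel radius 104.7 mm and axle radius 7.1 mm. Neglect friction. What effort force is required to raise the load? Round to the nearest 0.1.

Wheel-and-axle MA = R/r = 104.7/7.1 = 14.746.
Effort = load / MA = 2847 / 14.746 = 193.06 lbf.

193.1 lbf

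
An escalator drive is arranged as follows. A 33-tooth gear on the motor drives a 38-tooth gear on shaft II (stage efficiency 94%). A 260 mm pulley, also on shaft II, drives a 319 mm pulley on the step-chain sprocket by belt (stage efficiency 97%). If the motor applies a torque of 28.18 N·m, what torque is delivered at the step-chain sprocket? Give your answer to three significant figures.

36.3 N·m

Gear mesh: ratio = 38/33 = 1.1515; torque at shaft II = 28.18 × 1.1515 × 0.94 = 30.503 N·m.
Belt: ratio = 319/260 = 1.2269; torque at the step-chain sprocket = 30.503 × 1.2269 × 0.97 = 36.302 N·m.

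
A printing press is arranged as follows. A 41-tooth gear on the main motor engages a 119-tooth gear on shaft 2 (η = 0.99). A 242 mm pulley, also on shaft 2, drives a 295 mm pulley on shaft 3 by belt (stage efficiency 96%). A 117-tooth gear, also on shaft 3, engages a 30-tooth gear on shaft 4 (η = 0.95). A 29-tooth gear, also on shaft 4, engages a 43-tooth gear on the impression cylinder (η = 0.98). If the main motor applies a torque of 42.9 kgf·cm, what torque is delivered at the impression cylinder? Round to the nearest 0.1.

After the gear mesh (119/41): 42.9 × 2.9024 × 0.99 = 123.27 kgf·cm
After the belt (295/242): 123.27 × 1.219 × 0.96 = 144.26 kgf·cm
After the gear mesh (30/117): 144.26 × 0.25641 × 0.95 = 35.139 kgf·cm
After the gear mesh (43/29): 35.139 × 1.4828 × 0.98 = 51.061 kgf·cm

51.1 kgf·cm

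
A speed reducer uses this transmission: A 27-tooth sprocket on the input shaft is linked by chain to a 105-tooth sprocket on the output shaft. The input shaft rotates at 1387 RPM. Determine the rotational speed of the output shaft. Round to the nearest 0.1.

Chain: ratio = 105/27 = 3.8889, so the output shaft turns at 1387 / 3.8889 = 356.66 RPM.

356.7 RPM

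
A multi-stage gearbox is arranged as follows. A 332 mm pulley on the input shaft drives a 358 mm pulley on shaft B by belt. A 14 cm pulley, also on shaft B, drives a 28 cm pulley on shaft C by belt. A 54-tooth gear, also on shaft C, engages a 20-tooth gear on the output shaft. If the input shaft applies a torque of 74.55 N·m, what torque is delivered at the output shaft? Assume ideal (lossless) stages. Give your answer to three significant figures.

59.5 N·m

belt 358/332 = 1.0783 → τ = 74.55·1.0783 = 80.388 N·m
belt 28/14 = 2 → τ = 80.388·2 = 160.78 N·m
gear mesh 20/54 = 0.37037 → τ = 160.78·0.37037 = 59.547 N·m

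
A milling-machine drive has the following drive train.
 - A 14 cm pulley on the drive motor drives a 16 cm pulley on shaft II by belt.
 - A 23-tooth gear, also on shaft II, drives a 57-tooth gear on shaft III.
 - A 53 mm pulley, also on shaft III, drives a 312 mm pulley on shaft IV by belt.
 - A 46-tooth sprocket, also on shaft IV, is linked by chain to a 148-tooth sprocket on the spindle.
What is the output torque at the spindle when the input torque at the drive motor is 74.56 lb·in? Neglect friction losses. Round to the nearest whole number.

After the belt (16/14): 74.56 × 1.1429 = 85.211 lb·in
After the gear mesh (57/23): 85.211 × 2.4783 = 211.18 lb·in
After the belt (312/53): 211.18 × 5.8868 = 1243.2 lb·in
After the chain (148/46): 1243.2 × 3.2174 = 3999.7 lb·in

4000 lb·in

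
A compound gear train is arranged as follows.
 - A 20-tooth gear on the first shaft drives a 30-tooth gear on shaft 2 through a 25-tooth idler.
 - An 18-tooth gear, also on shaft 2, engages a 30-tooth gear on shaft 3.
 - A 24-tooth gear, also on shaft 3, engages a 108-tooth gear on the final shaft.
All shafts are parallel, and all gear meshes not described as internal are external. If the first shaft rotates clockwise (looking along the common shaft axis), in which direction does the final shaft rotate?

clockwise

the first shaft → shaft 2: driver → idler → driven is 2 external meshes, 2 reversals → CW.
shaft 2 → shaft 3: external mesh, 1 reversal → CCW.
shaft 3 → the final shaft: external mesh, 1 reversal → CW.
4 reversals in total — an even number — so the final shaft turns the same way as the first shaft.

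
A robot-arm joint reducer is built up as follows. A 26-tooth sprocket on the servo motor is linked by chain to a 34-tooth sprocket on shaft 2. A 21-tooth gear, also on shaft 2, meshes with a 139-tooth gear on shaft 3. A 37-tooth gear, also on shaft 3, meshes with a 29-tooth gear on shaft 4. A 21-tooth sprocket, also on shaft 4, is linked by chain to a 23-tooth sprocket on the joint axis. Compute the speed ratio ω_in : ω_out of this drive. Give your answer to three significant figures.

7.43

Each stage contributes driven/driver: chain 34/26 = 1.3077, gear mesh 139/21 = 6.619, gear mesh 29/37 = 0.78378, chain 23/21 = 1.0952.
Overall: 1.3077 × 6.619 × 0.78378 × 1.0952 = 7.4303.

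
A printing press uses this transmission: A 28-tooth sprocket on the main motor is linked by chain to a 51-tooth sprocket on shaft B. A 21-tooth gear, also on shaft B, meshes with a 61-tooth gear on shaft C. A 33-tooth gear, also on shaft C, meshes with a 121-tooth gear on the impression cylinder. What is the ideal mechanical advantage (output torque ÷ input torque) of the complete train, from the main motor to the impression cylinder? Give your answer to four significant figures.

19.40

Each stage contributes driven/driver: chain 51/28 = 1.8214, gear mesh 61/21 = 2.9048, gear mesh 121/33 = 3.6667.
Overall: 1.8214 × 2.9048 × 3.6667 = 19.4.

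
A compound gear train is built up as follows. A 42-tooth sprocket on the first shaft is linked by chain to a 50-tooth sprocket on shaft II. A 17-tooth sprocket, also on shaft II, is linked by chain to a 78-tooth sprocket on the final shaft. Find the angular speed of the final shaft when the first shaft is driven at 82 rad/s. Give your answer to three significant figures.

15.0 rad/s

chain 50/42 = 1.1905 → 82/1.1905 = 68.88 rad/s
chain 78/17 = 4.5882 → 68.88/4.5882 = 15.012 rad/s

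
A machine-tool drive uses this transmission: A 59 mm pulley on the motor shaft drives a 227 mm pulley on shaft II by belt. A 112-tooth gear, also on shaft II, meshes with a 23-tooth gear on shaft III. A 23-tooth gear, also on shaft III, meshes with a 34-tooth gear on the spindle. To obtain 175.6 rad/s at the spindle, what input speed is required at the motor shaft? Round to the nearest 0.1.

205.1 rad/s

Overall ratio R = 3.8475 × 0.20536 × 1.4783 = 1.168.
Required input speed = output speed × R = 175.6 × 1.168 = 205.1 rad/s.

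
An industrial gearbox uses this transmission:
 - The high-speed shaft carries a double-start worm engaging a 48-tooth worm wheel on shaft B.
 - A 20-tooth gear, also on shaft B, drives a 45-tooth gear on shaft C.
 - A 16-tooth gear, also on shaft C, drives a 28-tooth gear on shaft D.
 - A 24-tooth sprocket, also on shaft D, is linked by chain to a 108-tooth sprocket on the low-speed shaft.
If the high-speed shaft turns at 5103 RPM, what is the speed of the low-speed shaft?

12 RPM

the high-speed shaft → shaft B (worm, 48/2): 5103 ÷ 24 = 212.62 RPM
shaft B → shaft C (gear mesh, 45/20): 212.62 ÷ 2.25 = 94.5 RPM
shaft C → shaft D (gear mesh, 28/16): 94.5 ÷ 1.75 = 54 RPM
shaft D → the low-speed shaft (chain, 108/24): 54 ÷ 4.5 = 12 RPM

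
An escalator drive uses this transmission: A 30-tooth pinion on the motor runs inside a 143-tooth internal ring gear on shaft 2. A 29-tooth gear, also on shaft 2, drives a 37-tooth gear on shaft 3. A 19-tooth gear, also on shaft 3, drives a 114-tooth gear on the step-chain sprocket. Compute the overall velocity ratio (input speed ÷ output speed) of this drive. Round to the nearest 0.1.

36.5

Each stage contributes driven/driver: internal gear 143/30 = 4.7667, gear mesh 37/29 = 1.2759, gear mesh 114/19 = 6.
Overall: 4.7667 × 1.2759 × 6 = 36.49.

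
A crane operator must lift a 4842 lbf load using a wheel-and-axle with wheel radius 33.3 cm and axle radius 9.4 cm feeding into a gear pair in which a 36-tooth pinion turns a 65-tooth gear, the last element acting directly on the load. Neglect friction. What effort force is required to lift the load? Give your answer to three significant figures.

Wheel-and-axle MA = R/r = 33.3/9.4 = 3.5426.
Gear pair MA = 65/36 = 1.8056.
Combined ideal MA = 3.5426 × 1.8056 = 6.3963.
Effort = load / MA = 4842 / 6.3963 = 757 lbf.

757 lbf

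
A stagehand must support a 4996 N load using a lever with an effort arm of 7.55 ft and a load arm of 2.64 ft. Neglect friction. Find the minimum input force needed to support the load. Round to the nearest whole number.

1747 N

Lever MA = effort arm / load arm = 7.55/2.64 = 2.8598.
Effort = load / MA = 4996 / 2.8598 = 1746.9 N.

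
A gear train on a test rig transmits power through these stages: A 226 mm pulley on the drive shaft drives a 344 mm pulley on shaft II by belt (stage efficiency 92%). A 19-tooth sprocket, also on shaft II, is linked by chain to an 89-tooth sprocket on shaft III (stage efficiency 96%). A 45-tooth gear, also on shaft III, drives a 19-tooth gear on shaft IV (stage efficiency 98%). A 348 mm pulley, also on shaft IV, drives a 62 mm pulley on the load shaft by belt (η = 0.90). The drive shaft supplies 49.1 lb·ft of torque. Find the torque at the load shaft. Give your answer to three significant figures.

20.5 lb·ft

belt 344/226 = 1.5221 → τ = 49.1·1.5221·0.92 = 68.757 lb·ft
chain 89/19 = 4.6842 → τ = 68.757·4.6842·0.96 = 309.19 lb·ft
gear mesh 19/45 = 0.42222 → τ = 309.19·0.42222·0.98 = 127.94 lb·ft
belt 62/348 = 0.17816 → τ = 127.94·0.17816·0.90 = 20.514 lb·ft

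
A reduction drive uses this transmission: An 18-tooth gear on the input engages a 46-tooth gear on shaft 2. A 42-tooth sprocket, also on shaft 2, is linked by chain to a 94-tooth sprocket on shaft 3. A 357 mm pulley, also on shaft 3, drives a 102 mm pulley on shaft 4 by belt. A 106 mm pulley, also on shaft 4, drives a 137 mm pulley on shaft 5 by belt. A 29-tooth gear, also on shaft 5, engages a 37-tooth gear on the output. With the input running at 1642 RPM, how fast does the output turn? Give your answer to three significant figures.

609 RPM

gear mesh 46/18 = 2.5556 → 1642/2.5556 = 642.52 RPM
chain 94/42 = 2.2381 → 642.52/2.2381 = 287.08 RPM
belt 102/357 = 0.28571 → 287.08/0.28571 = 1004.8 RPM
belt 137/106 = 1.2925 → 1004.8/1.2925 = 777.43 RPM
gear mesh 37/29 = 1.2759 → 777.43/1.2759 = 609.34 RPM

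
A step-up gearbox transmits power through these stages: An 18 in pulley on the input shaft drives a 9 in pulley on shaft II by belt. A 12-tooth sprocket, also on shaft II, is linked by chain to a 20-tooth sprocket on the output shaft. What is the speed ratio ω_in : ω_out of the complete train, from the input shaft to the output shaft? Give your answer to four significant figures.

0.8333

Each stage contributes driven/driver: belt 9/18 = 0.5, chain 20/12 = 1.6667.
Overall: 0.5 × 1.6667 = 0.83333.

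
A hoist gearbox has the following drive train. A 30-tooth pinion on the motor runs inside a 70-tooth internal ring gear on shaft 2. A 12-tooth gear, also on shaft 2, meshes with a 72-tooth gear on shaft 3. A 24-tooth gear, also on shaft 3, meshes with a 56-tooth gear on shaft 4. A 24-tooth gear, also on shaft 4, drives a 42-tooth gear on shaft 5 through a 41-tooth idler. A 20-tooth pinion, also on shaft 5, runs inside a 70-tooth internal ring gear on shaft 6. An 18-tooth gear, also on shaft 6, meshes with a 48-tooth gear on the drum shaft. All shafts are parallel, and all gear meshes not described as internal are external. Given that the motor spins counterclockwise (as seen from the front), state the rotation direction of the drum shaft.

the motor → shaft 2: internal mesh, same direction → CCW.
shaft 2 → shaft 3: external mesh, 1 reversal → CW.
shaft 3 → shaft 4: external mesh, 1 reversal → CCW.
shaft 4 → shaft 5: driver → idler → driven is 2 external meshes, 2 reversals → CCW.
shaft 5 → shaft 6: internal mesh, same direction → CCW.
shaft 6 → the drum shaft: external mesh, 1 reversal → CW.
5 reversals in total — an odd number — so the drum shaft turns opposite to the motor.

clockwise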